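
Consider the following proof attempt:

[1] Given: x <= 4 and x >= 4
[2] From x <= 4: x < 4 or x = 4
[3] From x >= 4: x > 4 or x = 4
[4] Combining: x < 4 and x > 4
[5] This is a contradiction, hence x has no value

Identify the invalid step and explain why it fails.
Step 4: Combining: x < 4 and x > 4

Step 4 incorrectly combines the conditions. From x <= 4 and x >= 4, the intersection is x = 4. The error treats the 'or' cases as 'and' requirements. The correct conclusion is that x = 4 is the unique solution, not that no solution exists.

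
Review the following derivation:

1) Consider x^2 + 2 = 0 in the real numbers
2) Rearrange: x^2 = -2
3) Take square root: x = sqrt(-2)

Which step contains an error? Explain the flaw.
Step 3: Take square root: x = sqrt(-2)

Step 3 takes the square root of -2, which is negative. In the real number system, the square root of a negative number is undefined. The equation x^2 + 2 = 0 has no real solutions. Square roots of negative numbers only exist in the complex numbers.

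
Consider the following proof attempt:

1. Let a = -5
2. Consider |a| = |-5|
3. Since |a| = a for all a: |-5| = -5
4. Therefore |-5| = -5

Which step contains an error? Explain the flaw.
Step 3: Since |a| = a for all a: |-5| = -5

Step 3 incorrectly states that |a| = a for all a. The correct definition is |a| = a when a >= 0, and |a| = -a when a < 0. Since -5 < 0, we have |-5| = -(-5) = 5, not -5.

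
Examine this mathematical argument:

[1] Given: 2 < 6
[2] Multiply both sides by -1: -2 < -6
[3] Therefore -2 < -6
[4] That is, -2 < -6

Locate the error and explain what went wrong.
Step 2: Multiply both sides by -1: -2 < -6

Step 2 multiplies both sides by -1 but fails to reverse the inequality sign. When multiplying (or dividing) an inequality by a negative number, the direction must be reversed. Since 2 < 6, we should get -2 > -6, i.e., -2 > -6.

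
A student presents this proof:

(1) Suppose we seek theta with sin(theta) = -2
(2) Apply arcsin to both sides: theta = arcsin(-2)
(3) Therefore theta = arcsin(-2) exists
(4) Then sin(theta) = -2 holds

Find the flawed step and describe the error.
Step 2: Apply arcsin to both sides: theta = arcsin(-2)

Step 2 applies arcsin to -2. However, arcsin(x) is only defined for x in [-1, 1] because sin(theta) can only produce values in that range. Since |-2| > 1, arcsin(-2) is undefined. There is no angle whose sine equals -2.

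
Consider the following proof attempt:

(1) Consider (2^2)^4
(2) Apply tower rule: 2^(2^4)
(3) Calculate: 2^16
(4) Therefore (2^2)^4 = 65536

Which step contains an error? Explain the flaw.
Step 2: Apply tower rule: 2^(2^4)

Step 2 incorrectly states that (a^b)^c = a^(b^c). The correct rule is (a^b)^c = a^(b×c). The actual value is (2^2)^4 = 2^8 = 256, not 2^16 = 65536.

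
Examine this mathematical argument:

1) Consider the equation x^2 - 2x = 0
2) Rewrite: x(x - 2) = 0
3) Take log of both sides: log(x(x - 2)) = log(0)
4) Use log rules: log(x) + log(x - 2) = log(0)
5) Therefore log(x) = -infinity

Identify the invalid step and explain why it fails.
Step 3: Take log of both sides: log(x(x - 2)) = log(0)

Step 3 takes the logarithm of both sides, resulting in log(0) on the right side. The logarithm is only defined for positive numbers; log(0) is undefined (approaches negative infinity). This operation is invalid.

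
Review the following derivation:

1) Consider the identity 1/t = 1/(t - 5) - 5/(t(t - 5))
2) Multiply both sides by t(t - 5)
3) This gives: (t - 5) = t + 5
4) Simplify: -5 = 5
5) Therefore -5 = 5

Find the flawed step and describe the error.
Step 3: This gives: (t - 5) = t + 5

Step 3 makes a sign error when clearing denominators. Multiplying -5/(t(t - 5)) by t(t - 5) gives -5, not +5. The correct result is (t - 5) = t - 5, which is trivially true, not (t - 5) = t + 5. (Step 1 is a valid identity: 1/(t - 5) - 5/(t(t - 5)) = (t - 5)/(t(t - 5)) = 1/t.)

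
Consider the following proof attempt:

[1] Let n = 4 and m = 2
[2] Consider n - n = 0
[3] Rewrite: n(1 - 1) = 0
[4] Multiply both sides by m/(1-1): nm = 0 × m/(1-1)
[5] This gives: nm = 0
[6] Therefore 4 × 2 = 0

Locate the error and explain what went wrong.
Step 4: Multiply both sides by m/(1-1): nm = 0 × m/(1-1)

Step 4 multiplies both sides by m/(1-1). However, 1-1 = 0, so this is multiplication by m/0, which is undefined. We cannot multiply by an undefined expression.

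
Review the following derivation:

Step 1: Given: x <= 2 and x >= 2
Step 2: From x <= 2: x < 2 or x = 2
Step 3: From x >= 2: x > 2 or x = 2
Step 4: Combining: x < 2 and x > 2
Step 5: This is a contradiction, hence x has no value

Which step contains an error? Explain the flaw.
Step 4: Combining: x < 2 and x > 2

Step 4 incorrectly combines the conditions. From x <= 2 and x >= 2, the intersection is x = 2. The error treats the 'or' cases as 'and' requirements. The correct conclusion is that x = 2 is the unique solution, not that no solution exists.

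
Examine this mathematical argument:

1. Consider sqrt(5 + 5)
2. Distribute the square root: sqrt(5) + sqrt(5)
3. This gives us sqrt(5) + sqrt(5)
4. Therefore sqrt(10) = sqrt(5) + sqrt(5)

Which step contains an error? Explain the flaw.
Step 2: Distribute the square root: sqrt(5) + sqrt(5)

Step 2 incorrectly 'distributes' the square root over addition. The square root function does not distribute: sqrt(a + b) ≠ sqrt(a) + sqrt(b). In fact, sqrt(5 + 5) = sqrt(10) ≈ 3.1623, while sqrt(5) + sqrt(5) ≈ 4.4721.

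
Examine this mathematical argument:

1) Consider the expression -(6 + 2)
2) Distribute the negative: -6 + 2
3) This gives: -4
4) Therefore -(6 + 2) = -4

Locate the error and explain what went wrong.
Step 2: Distribute the negative: -6 + 2

Step 2 incorrectly distributes the negative sign. The correct distribution is -(6 + 2) = -6 - 2 = -8. The negative must be applied to both terms, not just the first. The error treats -(6 + 2) as -6 + 2, which equals -4 instead of -8.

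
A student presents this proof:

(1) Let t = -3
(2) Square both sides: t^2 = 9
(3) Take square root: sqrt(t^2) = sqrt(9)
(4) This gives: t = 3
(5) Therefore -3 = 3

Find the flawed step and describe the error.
Step 4: This gives: t = 3

Step 4 incorrectly states that sqrt(t^2) = t. The correct identity is sqrt(t^2) = |t|. Since t = -3 < 0, we have sqrt(t^2) = |-3| = 3, not t = -3.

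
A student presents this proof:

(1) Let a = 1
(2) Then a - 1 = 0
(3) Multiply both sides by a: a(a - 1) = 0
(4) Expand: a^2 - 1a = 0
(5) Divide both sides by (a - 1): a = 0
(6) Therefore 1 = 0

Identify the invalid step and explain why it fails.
Step 5: Divide both sides by (a - 1): a = 0

Step 5 divides both sides by (a - 1). However, since a = 1, we have (a - 1) = 0. Division by zero is undefined, making this step invalid.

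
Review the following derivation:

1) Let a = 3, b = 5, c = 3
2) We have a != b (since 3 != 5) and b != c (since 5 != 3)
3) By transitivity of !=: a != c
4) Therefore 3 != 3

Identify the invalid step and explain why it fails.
Step 3: By transitivity of !=: a != c

Step 3 incorrectly applies transitivity to the '!=' relation. Transitivity states: if a R b and b R c, then a R c. However, '!=' is not transitive. Counterexample: 3 != 5 and 5 != 3, but 3 = 3 (both equal 3). Transitivity holds for relations like <, <=, =, but not for !=.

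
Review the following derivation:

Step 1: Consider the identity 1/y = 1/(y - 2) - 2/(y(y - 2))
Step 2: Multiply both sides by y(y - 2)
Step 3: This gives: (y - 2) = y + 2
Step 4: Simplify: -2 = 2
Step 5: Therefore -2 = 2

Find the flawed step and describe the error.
Step 3: This gives: (y - 2) = y + 2

Step 3 makes a sign error when clearing denominators. Multiplying -2/(y(y - 2)) by y(y - 2) gives -2, not +2. The correct result is (y - 2) = y - 2, which is trivially true, not (y - 2) = y + 2. (Step 1 is a valid identity: 1/(y - 2) - 2/(y(y - 2)) = (y - 2)/(y(y - 2)) = 1/y.)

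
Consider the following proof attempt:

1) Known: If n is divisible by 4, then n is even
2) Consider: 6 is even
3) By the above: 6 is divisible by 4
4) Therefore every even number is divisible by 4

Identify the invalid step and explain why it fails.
Step 3: By the above: 6 is divisible by 4

Step 3 commits the fallacy of affirming the consequent. The known fact 'divisible by 4 → even' does NOT imply 'even → divisible by 4'. That would be the converse, which is false. For example, 6 is even but 6 ÷ 4 = 1.50, which is not an integer.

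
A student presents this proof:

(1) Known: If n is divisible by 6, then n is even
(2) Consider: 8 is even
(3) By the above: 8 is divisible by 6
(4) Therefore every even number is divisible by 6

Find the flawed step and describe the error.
Step 3: By the above: 8 is divisible by 6

Step 3 commits the fallacy of affirming the consequent. The known fact 'divisible by 6 → even' does NOT imply 'even → divisible by 6'. That would be the converse, which is false. For example, 8 is even but 8 ÷ 6 = 1.33, which is not an integer.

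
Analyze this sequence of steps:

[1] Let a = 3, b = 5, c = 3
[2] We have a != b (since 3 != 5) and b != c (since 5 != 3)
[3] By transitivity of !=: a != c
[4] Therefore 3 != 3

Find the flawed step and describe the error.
Step 3: By transitivity of !=: a != c

Step 3 incorrectly applies transitivity to the '!=' relation. Transitivity states: if a R b and b R c, then a R c. However, '!=' is not transitive. Counterexample: 3 != 5 and 5 != 3, but 3 = 3 (both equal 3). Transitivity holds for relations like <, <=, =, but not for !=.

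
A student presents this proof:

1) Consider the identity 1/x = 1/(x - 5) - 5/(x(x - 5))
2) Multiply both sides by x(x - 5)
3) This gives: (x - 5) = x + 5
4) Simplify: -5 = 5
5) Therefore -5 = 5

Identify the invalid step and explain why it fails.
Step 3: This gives: (x - 5) = x + 5

Step 3 makes a sign error when clearing denominators. Multiplying -5/(x(x - 5)) by x(x - 5) gives -5, not +5. The correct result is (x - 5) = x - 5, which is trivially true, not (x - 5) = x + 5. (Step 1 is a valid identity: 1/(x - 5) - 5/(x(x - 5)) = (x - 5)/(x(x - 5)) = 1/x.)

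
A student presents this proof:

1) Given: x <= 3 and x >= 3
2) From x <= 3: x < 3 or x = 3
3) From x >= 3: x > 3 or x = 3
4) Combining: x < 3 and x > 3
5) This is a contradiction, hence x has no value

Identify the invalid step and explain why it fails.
Step 4: Combining: x < 3 and x > 3

Step 4 incorrectly combines the conditions. From x <= 3 and x >= 3, the intersection is x = 3. The error treats the 'or' cases as 'and' requirements. The correct conclusion is that x = 3 is the unique solution, not that no solution exists.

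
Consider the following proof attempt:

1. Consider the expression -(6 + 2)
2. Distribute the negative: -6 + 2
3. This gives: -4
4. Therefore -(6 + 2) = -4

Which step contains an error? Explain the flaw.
Step 2: Distribute the negative: -6 + 2

Step 2 incorrectly distributes the negative sign. The correct distribution is -(6 + 2) = -6 - 2 = -8. The negative must be applied to both terms, not just the first. The error treats -(6 + 2) as -6 + 2, which equals -4 instead of -8.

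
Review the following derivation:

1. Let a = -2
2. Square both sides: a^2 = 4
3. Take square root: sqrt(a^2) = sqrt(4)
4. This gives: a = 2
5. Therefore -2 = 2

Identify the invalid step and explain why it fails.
Step 4: This gives: a = 2

Step 4 incorrectly states that sqrt(a^2) = a. The correct identity is sqrt(a^2) = |a|. Since a = -2 < 0, we have sqrt(a^2) = |-2| = 2, not a = -2.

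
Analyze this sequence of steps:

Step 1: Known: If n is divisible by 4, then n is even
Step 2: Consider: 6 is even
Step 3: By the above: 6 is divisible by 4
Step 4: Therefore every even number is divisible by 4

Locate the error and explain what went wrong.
Step 3: By the above: 6 is divisible by 4

Step 3 commits the fallacy of affirming the consequent. The known fact 'divisible by 4 → even' does NOT imply 'even → divisible by 4'. That would be the converse, which is false. For example, 6 is even but 6 ÷ 4 = 1.50, which is not an integer.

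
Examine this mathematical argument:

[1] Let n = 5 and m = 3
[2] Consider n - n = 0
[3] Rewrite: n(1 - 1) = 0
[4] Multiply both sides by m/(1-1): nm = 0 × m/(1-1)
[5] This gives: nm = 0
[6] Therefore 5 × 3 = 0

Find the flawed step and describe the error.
Step 4: Multiply both sides by m/(1-1): nm = 0 × m/(1-1)

Step 4 multiplies both sides by m/(1-1). However, 1-1 = 0, so this is multiplication by m/0, which is undefined. We cannot multiply by an undefined expression.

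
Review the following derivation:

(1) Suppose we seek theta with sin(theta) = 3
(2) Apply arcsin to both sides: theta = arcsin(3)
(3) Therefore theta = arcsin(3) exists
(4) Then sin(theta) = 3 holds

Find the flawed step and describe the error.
Step 2: Apply arcsin to both sides: theta = arcsin(3)

Step 2 applies arcsin to 3. However, arcsin(x) is only defined for x in [-1, 1] because sin(theta) can only produce values in that range. Since |3| > 1, arcsin(3) is undefined. There is no angle whose sine equals 3.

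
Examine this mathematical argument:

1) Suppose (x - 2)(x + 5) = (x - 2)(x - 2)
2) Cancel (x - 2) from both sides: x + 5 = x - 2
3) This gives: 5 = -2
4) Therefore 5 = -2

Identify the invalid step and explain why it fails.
Step 2: Cancel (x - 2) from both sides: x + 5 = x - 2

Step 2 cancels (x - 2) from both sides. This is only valid if (x - 2) ≠ 0, i.e., x ≠ 2. When x = 2, both sides equal zero regardless of the other factors. The correct approach requires considering x = 2 as a separate case.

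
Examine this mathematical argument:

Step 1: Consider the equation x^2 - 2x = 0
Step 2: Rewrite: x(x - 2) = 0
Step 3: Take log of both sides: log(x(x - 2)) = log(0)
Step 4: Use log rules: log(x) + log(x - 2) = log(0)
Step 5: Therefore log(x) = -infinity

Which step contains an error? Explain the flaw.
Step 3: Take log of both sides: log(x(x - 2)) = log(0)

Step 3 takes the logarithm of both sides, resulting in log(0) on the right side. The logarithm is only defined for positive numbers; log(0) is undefined (approaches negative infinity). This operation is invalid.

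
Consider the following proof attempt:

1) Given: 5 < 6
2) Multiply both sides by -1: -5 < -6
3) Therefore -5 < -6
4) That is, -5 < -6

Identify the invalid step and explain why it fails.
Step 2: Multiply both sides by -1: -5 < -6

Step 2 multiplies both sides by -1 but fails to reverse the inequality sign. When multiplying (or dividing) an inequality by a negative number, the direction must be reversed. Since 5 < 6, we should get -5 > -6, i.e., -5 > -6.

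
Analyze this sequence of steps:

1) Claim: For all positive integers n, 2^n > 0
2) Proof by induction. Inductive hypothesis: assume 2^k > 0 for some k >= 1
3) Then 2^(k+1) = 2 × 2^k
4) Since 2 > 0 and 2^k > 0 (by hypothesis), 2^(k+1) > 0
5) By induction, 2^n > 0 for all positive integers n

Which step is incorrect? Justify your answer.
Step 5: By induction, 2^n > 0 for all positive integers n

Step 5 concludes the proof by induction, but no base case was ever established. A valid induction proof requires: (1) a base case proving 2^1 > 0, and (2) an inductive step showing IF 2^k > 0 THEN 2^(k+1) > 0. Steps 2-4 correctly establish the inductive step, but without the base case the conclusion in step 5 does not follow.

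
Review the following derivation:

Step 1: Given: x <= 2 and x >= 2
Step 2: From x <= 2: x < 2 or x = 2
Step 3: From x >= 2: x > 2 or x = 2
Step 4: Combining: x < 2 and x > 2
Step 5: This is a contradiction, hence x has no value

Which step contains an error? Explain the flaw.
Step 4: Combining: x < 2 and x > 2

Step 4 incorrectly combines the conditions. From x <= 2 and x >= 2, the intersection is x = 2. The error treats the 'or' cases as 'and' requirements. The correct conclusion is that x = 2 is the unique solution, not that no solution exists.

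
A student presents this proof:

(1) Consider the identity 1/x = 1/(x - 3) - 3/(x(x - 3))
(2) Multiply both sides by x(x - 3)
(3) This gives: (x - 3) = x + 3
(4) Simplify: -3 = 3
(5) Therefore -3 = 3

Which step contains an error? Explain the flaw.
Step 3: This gives: (x - 3) = x + 3

Step 3 makes a sign error when clearing denominators. Multiplying -3/(x(x - 3)) by x(x - 3) gives -3, not +3. The correct result is (x - 3) = x - 3, which is trivially true, not (x - 3) = x + 3. (Step 1 is a valid identity: 1/(x - 3) - 3/(x(x - 3)) = (x - 3)/(x(x - 3)) = 1/x.)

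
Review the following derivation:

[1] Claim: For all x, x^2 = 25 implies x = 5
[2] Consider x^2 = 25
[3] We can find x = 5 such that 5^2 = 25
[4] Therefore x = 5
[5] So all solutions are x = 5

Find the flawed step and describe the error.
Step 4: Therefore x = 5

Step 4 incorrectly concludes that x = 5 is the only solution. The proof shows that x = 5 is A solution (existence), but does not show it is the ONLY solution (uniqueness). In fact, x = -5 is also a solution since (-5)^2 = 25. Finding one solution doesn't prove there are no others.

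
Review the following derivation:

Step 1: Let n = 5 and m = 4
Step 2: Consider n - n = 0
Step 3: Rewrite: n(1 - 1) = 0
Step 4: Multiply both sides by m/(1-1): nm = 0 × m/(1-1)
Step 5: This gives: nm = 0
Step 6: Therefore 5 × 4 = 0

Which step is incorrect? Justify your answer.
Step 4: Multiply both sides by m/(1-1): nm = 0 × m/(1-1)

Step 4 multiplies both sides by m/(1-1). However, 1-1 = 0, so this is multiplication by m/0, which is undefined. We cannot multiply by an undefined expression.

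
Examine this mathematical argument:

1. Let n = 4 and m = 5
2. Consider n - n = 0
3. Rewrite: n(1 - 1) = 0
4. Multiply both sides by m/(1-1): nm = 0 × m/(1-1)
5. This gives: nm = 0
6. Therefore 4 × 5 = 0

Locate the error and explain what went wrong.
Step 4: Multiply both sides by m/(1-1): nm = 0 × m/(1-1)

Step 4 multiplies both sides by m/(1-1). However, 1-1 = 0, so this is multiplication by m/0, which is undefined. We cannot multiply by an undefined expression.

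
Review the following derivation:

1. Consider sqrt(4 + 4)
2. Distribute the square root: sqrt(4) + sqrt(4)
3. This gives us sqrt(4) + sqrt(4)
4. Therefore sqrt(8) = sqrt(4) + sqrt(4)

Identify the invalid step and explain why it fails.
Step 2: Distribute the square root: sqrt(4) + sqrt(4)

Step 2 incorrectly 'distributes' the square root over addition. The square root function does not distribute: sqrt(a + b) ≠ sqrt(a) + sqrt(b). In fact, sqrt(4 + 4) = sqrt(8) ≈ 2.8284, while sqrt(4) + sqrt(4) ≈ 4.0000.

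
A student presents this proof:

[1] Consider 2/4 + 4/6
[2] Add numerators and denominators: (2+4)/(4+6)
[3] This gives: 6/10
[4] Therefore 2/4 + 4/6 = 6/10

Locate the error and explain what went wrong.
Step 2: Add numerators and denominators: (2+4)/(4+6)

Step 2 incorrectly adds fractions by separately adding numerators and denominators. This is wrong. The correct method requires a common denominator: 2/4 + 4/6 = (2×6 + 4×4)/(4×6) = 28/24 = 7/6. The method used gives 6/10, which is different.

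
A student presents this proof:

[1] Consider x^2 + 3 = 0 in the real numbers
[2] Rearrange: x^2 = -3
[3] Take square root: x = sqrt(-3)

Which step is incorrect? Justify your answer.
Step 3: Take square root: x = sqrt(-3)

Step 3 takes the square root of -3, which is negative. In the real number system, the square root of a negative number is undefined. The equation x^2 + 3 = 0 has no real solutions. Square roots of negative numbers only exist in the complex numbers.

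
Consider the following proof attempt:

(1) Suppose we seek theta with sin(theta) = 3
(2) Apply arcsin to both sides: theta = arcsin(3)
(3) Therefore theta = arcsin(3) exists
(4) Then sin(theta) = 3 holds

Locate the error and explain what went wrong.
Step 2: Apply arcsin to both sides: theta = arcsin(3)

Step 2 applies arcsin to 3. However, arcsin(x) is only defined for x in [-1, 1] because sin(theta) can only produce values in that range. Since |3| > 1, arcsin(3) is undefined. There is no angle whose sine equals 3.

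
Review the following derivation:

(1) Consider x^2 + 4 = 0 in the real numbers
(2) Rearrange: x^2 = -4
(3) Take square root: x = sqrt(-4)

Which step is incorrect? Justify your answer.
Step 3: Take square root: x = sqrt(-4)

Step 3 takes the square root of -4, which is negative. In the real number system, the square root of a negative number is undefined. The equation x^2 + 4 = 0 has no real solutions. Square roots of negative numbers only exist in the complex numbers.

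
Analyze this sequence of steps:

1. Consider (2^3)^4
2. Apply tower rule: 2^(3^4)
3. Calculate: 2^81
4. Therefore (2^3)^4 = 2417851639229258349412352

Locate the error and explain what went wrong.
Step 2: Apply tower rule: 2^(3^4)

Step 2 incorrectly states that (a^b)^c = a^(b^c). The correct rule is (a^b)^c = a^(b×c). The actual value is (2^3)^4 = 2^12 = 4096, not 2^81 = 2417851639229258349412352.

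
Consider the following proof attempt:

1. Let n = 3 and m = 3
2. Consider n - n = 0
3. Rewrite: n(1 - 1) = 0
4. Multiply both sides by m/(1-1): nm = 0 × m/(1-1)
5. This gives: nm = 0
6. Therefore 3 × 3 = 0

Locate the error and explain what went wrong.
Step 4: Multiply both sides by m/(1-1): nm = 0 × m/(1-1)

Step 4 multiplies both sides by m/(1-1). However, 1-1 = 0, so this is multiplication by m/0, which is undefined. We cannot multiply by an undefined expression.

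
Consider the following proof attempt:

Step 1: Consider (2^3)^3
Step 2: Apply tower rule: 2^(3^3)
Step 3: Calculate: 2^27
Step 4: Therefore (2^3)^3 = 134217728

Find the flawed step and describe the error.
Step 2: Apply tower rule: 2^(3^3)

Step 2 incorrectly states that (a^b)^c = a^(b^c). The correct rule is (a^b)^c = a^(b×c). The actual value is (2^3)^3 = 2^9 = 512, not 2^27 = 134217728.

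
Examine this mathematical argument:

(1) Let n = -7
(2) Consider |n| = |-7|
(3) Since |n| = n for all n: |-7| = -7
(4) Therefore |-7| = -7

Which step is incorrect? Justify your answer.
Step 3: Since |n| = n for all n: |-7| = -7

Step 3 incorrectly states that |n| = n for all n. The correct definition is |n| = n when n >= 0, and |n| = -n when n < 0. Since -7 < 0, we have |-7| = -(-7) = 7, not -7.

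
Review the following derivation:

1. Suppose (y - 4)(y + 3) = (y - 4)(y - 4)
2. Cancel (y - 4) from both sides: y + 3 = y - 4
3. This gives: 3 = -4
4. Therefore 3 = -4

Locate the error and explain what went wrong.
Step 2: Cancel (y - 4) from both sides: y + 3 = y - 4

Step 2 cancels (y - 4) from both sides. This is only valid if (y - 4) ≠ 0, i.e., y ≠ 4. When y = 4, both sides equal zero regardless of the other factors. The correct approach requires considering y = 4 as a separate case.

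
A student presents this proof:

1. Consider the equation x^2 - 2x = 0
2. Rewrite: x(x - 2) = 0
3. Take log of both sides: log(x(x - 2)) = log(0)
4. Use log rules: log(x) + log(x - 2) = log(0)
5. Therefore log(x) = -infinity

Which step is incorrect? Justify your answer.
Step 3: Take log of both sides: log(x(x - 2)) = log(0)

Step 3 takes the logarithm of both sides, resulting in log(0) on the right side. The logarithm is only defined for positive numbers; log(0) is undefined (approaches negative infinity). This operation is invalid.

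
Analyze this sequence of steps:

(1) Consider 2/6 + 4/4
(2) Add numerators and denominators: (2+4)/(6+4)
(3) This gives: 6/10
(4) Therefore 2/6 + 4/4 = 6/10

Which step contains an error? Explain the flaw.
Step 2: Add numerators and denominators: (2+4)/(6+4)

Step 2 incorrectly adds fractions by separately adding numerators and denominators. This is wrong. The correct method requires a common denominator: 2/6 + 4/4 = (2×4 + 4×6)/(6×4) = 32/24 = 4/3. The method used gives 6/10, which is different.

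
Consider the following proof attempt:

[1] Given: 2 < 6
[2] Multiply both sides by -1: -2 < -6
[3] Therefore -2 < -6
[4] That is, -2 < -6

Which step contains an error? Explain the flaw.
Step 2: Multiply both sides by -1: -2 < -6

Step 2 multiplies both sides by -1 but fails to reverse the inequality sign. When multiplying (or dividing) an inequality by a negative number, the direction must be reversed. Since 2 < 6, we should get -2 > -6, i.e., -2 > -6.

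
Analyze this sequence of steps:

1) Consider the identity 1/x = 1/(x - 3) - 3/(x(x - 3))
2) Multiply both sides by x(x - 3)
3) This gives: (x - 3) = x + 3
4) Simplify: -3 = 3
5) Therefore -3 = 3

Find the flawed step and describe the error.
Step 3: This gives: (x - 3) = x + 3

Step 3 makes a sign error when clearing denominators. Multiplying -3/(x(x - 3)) by x(x - 3) gives -3, not +3. The correct result is (x - 3) = x - 3, which is trivially true, not (x - 3) = x + 3. (Step 1 is a valid identity: 1/(x - 3) - 3/(x(x - 3)) = (x - 3)/(x(x - 3)) = 1/x.)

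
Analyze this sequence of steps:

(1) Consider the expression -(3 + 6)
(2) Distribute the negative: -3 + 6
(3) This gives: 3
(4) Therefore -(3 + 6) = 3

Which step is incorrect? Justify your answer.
Step 2: Distribute the negative: -3 + 6

Step 2 incorrectly distributes the negative sign. The correct distribution is -(3 + 6) = -3 - 6 = -9. The negative must be applied to both terms, not just the first. The error treats -(3 + 6) as -3 + 6, which equals 3 instead of -9.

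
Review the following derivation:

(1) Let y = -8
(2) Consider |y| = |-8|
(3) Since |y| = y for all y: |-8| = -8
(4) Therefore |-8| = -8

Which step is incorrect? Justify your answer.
Step 3: Since |y| = y for all y: |-8| = -8

Step 3 incorrectly states that |y| = y for all y. The correct definition is |y| = y when y >= 0, and |y| = -y when y < 0. Since -8 < 0, we have |-8| = -(-8) = 8, not -8.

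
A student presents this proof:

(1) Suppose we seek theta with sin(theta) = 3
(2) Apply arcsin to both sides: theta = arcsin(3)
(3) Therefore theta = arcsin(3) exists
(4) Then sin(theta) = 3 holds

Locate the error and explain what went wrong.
Step 2: Apply arcsin to both sides: theta = arcsin(3)

Step 2 applies arcsin to 3. However, arcsin(x) is only defined for x in [-1, 1] because sin(theta) can only produce values in that range. Since |3| > 1, arcsin(3) is undefined. There is no angle whose sine equals 3.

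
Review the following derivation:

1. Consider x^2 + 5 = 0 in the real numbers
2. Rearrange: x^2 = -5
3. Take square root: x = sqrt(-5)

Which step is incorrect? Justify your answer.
Step 3: Take square root: x = sqrt(-5)

Step 3 takes the square root of -5, which is negative. In the real number system, the square root of a negative number is undefined. The equation x^2 + 5 = 0 has no real solutions. Square roots of negative numbers only exist in the complex numbers.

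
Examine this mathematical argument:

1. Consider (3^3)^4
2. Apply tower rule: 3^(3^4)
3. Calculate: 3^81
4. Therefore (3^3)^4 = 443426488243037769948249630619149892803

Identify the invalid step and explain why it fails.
Step 2: Apply tower rule: 3^(3^4)

Step 2 incorrectly states that (a^b)^c = a^(b^c). The correct rule is (a^b)^c = a^(b×c). The actual value is (3^3)^4 = 3^12 = 531441, not 3^81 = 443426488243037769948249630619149892803.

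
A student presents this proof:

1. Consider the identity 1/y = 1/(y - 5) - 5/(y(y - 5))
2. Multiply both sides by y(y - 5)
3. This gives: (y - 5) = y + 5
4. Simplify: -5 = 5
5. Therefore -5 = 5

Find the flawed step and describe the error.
Step 3: This gives: (y - 5) = y + 5

Step 3 makes a sign error when clearing denominators. Multiplying -5/(y(y - 5)) by y(y - 5) gives -5, not +5. The correct result is (y - 5) = y - 5, which is trivially true, not (y - 5) = y + 5. (Step 1 is a valid identity: 1/(y - 5) - 5/(y(y - 5)) = (y - 5)/(y(y - 5)) = 1/y.)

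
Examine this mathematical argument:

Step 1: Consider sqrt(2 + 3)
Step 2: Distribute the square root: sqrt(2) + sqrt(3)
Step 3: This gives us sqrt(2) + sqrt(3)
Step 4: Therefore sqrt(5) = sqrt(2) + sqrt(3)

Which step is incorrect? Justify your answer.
Step 2: Distribute the square root: sqrt(2) + sqrt(3)

Step 2 incorrectly 'distributes' the square root over addition. The square root function does not distribute: sqrt(a + b) ≠ sqrt(a) + sqrt(b). In fact, sqrt(2 + 3) = sqrt(5) ≈ 2.2361, while sqrt(2) + sqrt(3) ≈ 3.1463.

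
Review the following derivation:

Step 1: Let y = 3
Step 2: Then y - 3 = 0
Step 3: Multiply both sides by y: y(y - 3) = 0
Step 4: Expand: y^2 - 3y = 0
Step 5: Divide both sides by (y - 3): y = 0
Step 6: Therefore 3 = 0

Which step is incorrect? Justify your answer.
Step 5: Divide both sides by (y - 3): y = 0

Step 5 divides both sides by (y - 3). However, since y = 3, we have (y - 3) = 0. Division by zero is undefined, making this step invalid.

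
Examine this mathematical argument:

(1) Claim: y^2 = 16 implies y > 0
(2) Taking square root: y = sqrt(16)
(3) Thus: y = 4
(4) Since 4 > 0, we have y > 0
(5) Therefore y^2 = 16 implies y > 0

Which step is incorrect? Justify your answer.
Step 2: Taking square root: y = sqrt(16)

Step 2 takes the square root and assumes the positive root only. The equation y^2 = 16 actually has two solutions: y = 4 and y = -4. The proof silently assumes y > 0 without justification, then uses this assumption to conclude y > 0, which is circular. The counterexample y = -4 shows the claim is false.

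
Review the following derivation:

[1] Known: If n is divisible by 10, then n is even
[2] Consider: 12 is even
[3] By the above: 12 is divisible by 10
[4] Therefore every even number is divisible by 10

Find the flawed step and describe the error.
Step 3: By the above: 12 is divisible by 10

Step 3 commits the fallacy of affirming the consequent. The known fact 'divisible by 10 → even' does NOT imply 'even → divisible by 10'. That would be the converse, which is false. For example, 12 is even but 12 ÷ 10 = 1.20, which is not an integer.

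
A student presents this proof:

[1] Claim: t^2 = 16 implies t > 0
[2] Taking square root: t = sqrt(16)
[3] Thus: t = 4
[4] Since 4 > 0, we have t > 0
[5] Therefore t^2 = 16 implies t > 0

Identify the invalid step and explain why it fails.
Step 2: Taking square root: t = sqrt(16)

Step 2 takes the square root and assumes the positive root only. The equation t^2 = 16 actually has two solutions: t = 4 and t = -4. The proof silently assumes t > 0 without justification, then uses this assumption to conclude t > 0, which is circular. The counterexample t = -4 shows the claim is false.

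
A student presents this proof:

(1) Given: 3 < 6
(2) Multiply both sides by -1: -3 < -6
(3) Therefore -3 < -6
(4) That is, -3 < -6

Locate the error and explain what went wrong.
Step 2: Multiply both sides by -1: -3 < -6

Step 2 multiplies both sides by -1 but fails to reverse the inequality sign. When multiplying (or dividing) an inequality by a negative number, the direction must be reversed. Since 3 < 6, we should get -3 > -6, i.e., -3 > -6.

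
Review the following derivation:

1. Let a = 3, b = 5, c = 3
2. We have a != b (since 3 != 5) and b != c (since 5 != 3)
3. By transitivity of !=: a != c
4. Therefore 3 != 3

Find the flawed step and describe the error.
Step 3: By transitivity of !=: a != c

Step 3 incorrectly applies transitivity to the '!=' relation. Transitivity states: if a R b and b R c, then a R c. However, '!=' is not transitive. Counterexample: 3 != 5 and 5 != 3, but 3 = 3 (both equal 3). Transitivity holds for relations like <, <=, =, but not for !=.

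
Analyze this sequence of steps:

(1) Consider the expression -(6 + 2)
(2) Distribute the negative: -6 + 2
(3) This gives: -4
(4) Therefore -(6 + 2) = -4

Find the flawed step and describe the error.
Step 2: Distribute the negative: -6 + 2

Step 2 incorrectly distributes the negative sign. The correct distribution is -(6 + 2) = -6 - 2 = -8. The negative must be applied to both terms, not just the first. The error treats -(6 + 2) as -6 + 2, which equals -4 instead of -8.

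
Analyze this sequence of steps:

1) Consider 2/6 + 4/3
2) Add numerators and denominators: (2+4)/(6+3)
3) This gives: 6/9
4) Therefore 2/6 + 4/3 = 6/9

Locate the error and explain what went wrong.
Step 2: Add numerators and denominators: (2+4)/(6+3)

Step 2 incorrectly adds fractions by separately adding numerators and denominators. This is wrong. The correct method requires a common denominator: 2/6 + 4/3 = (2×3 + 4×6)/(6×3) = 30/18 = 5/3. The method used gives 6/9, which is different.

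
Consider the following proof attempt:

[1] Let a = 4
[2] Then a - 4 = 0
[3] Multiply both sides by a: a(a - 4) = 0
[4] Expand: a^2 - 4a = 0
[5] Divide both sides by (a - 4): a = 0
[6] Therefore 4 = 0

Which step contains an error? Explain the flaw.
Step 5: Divide both sides by (a - 4): a = 0

Step 5 divides both sides by (a - 4). However, since a = 4, we have (a - 4) = 0. Division by zero is undefined, making this step invalid.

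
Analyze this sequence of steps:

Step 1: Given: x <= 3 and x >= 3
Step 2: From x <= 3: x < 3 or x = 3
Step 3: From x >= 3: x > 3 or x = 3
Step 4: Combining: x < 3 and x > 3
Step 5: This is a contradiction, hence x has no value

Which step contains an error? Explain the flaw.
Step 4: Combining: x < 3 and x > 3

Step 4 incorrectly combines the conditions. From x <= 3 and x >= 3, the intersection is x = 3. The error treats the 'or' cases as 'and' requirements. The correct conclusion is that x = 3 is the unique solution, not that no solution exists.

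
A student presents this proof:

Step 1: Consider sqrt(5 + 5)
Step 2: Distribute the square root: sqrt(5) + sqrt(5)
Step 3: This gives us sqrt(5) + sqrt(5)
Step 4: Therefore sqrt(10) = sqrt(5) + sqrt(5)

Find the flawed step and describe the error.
Step 2: Distribute the square root: sqrt(5) + sqrt(5)

Step 2 incorrectly 'distributes' the square root over addition. The square root function does not distribute: sqrt(a + b) ≠ sqrt(a) + sqrt(b). In fact, sqrt(5 + 5) = sqrt(10) ≈ 3.1623, while sqrt(5) + sqrt(5) ≈ 4.4721.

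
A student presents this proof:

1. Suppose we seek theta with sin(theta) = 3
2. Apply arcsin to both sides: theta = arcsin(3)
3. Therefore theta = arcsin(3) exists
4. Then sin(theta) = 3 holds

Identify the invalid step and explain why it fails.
Step 2: Apply arcsin to both sides: theta = arcsin(3)

Step 2 applies arcsin to 3. However, arcsin(x) is only defined for x in [-1, 1] because sin(theta) can only produce values in that range. Since |3| > 1, arcsin(3) is undefined. There is no angle whose sine equals 3.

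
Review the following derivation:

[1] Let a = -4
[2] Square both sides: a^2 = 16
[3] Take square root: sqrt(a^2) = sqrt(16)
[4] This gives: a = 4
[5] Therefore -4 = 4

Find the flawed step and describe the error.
Step 4: This gives: a = 4

Step 4 incorrectly states that sqrt(a^2) = a. The correct identity is sqrt(a^2) = |a|. Since a = -4 < 0, we have sqrt(a^2) = |-4| = 4, not a = -4.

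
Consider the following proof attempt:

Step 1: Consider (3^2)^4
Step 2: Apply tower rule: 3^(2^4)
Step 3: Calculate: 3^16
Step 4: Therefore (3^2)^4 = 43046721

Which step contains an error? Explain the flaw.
Step 2: Apply tower rule: 3^(2^4)

Step 2 incorrectly states that (a^b)^c = a^(b^c). The correct rule is (a^b)^c = a^(b×c). The actual value is (3^2)^4 = 3^8 = 6561, not 3^16 = 43046721.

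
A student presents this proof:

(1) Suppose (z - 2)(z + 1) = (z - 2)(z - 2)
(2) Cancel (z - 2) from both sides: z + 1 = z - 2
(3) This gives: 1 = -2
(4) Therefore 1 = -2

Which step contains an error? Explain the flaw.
Step 2: Cancel (z - 2) from both sides: z + 1 = z - 2

Step 2 cancels (z - 2) from both sides. This is only valid if (z - 2) ≠ 0, i.e., z ≠ 2. When z = 2, both sides equal zero regardless of the other factors. The correct approach requires considering z = 2 as a separate case.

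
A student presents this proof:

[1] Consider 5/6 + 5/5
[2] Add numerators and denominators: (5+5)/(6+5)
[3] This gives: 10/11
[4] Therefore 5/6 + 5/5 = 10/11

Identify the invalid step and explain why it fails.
Step 2: Add numerators and denominators: (5+5)/(6+5)

Step 2 incorrectly adds fractions by separately adding numerators and denominators. This is wrong. The correct method requires a common denominator: 5/6 + 5/5 = (5×5 + 5×6)/(6×5) = 55/30 = 11/6. The method used gives 10/11, which is different.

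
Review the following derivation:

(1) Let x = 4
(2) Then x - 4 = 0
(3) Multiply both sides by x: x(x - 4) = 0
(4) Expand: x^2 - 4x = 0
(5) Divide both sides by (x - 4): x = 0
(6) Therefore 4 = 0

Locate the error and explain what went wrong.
Step 5: Divide both sides by (x - 4): x = 0

Step 5 divides both sides by (x - 4). However, since x = 4, we have (x - 4) = 0. Division by zero is undefined, making this step invalid.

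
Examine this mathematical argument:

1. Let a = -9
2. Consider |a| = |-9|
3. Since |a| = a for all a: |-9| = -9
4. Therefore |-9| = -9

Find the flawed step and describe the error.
Step 3: Since |a| = a for all a: |-9| = -9

Step 3 incorrectly states that |a| = a for all a. The correct definition is |a| = a when a >= 0, and |a| = -a when a < 0. Since -9 < 0, we have |-9| = -(-9) = 9, not -9.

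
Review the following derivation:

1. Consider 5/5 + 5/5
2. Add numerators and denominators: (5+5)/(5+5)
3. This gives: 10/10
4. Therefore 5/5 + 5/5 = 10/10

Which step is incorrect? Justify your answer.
Step 2: Add numerators and denominators: (5+5)/(5+5)

Step 2 incorrectly adds fractions by separately adding numerators and denominators. This is wrong. The correct method requires a common denominator: 5/5 + 5/5 = (5×5 + 5×5)/(5×5) = 50/25 = 2. The method used gives 10/10, which is different.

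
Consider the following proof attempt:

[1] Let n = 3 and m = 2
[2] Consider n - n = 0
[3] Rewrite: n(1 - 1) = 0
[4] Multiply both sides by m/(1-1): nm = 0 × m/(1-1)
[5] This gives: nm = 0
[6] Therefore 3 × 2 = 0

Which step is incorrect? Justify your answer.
Step 4: Multiply both sides by m/(1-1): nm = 0 × m/(1-1)

Step 4 multiplies both sides by m/(1-1). However, 1-1 = 0, so this is multiplication by m/0, which is undefined. We cannot multiply by an undefined expression.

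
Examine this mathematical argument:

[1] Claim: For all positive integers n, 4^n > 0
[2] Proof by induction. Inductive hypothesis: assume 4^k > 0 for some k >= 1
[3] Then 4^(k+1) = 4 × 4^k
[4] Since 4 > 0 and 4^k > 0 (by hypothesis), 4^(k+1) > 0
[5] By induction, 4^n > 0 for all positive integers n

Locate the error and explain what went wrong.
Step 5: By induction, 4^n > 0 for all positive integers n

Step 5 concludes the proof by induction, but no base case was ever established. A valid induction proof requires: (1) a base case proving 4^1 > 0, and (2) an inductive step showing IF 4^k > 0 THEN 4^(k+1) > 0. Steps 2-4 correctly establish the inductive step, but without the base case the conclusion in step 5 does not follow.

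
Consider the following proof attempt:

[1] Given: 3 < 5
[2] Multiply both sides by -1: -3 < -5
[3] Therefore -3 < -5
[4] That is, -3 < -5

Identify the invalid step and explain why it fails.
Step 2: Multiply both sides by -1: -3 < -5

Step 2 multiplies both sides by -1 but fails to reverse the inequality sign. When multiplying (or dividing) an inequality by a negative number, the direction must be reversed. Since 3 < 5, we should get -3 > -5, i.e., -3 > -5.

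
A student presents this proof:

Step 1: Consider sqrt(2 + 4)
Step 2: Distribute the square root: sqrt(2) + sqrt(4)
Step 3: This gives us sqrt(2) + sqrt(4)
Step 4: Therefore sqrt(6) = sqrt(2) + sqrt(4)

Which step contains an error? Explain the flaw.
Step 2: Distribute the square root: sqrt(2) + sqrt(4)

Step 2 incorrectly 'distributes' the square root over addition. The square root function does not distribute: sqrt(a + b) ≠ sqrt(a) + sqrt(b). In fact, sqrt(2 + 4) = sqrt(6) ≈ 2.4495, while sqrt(2) + sqrt(4) ≈ 3.4142.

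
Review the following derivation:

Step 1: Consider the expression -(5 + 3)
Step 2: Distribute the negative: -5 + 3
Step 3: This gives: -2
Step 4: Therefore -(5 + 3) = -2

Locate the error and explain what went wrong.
Step 2: Distribute the negative: -5 + 3

Step 2 incorrectly distributes the negative sign. The correct distribution is -(5 + 3) = -5 - 3 = -8. The negative must be applied to both terms, not just the first. The error treats -(5 + 3) as -5 + 3, which equals -2 instead of -8.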